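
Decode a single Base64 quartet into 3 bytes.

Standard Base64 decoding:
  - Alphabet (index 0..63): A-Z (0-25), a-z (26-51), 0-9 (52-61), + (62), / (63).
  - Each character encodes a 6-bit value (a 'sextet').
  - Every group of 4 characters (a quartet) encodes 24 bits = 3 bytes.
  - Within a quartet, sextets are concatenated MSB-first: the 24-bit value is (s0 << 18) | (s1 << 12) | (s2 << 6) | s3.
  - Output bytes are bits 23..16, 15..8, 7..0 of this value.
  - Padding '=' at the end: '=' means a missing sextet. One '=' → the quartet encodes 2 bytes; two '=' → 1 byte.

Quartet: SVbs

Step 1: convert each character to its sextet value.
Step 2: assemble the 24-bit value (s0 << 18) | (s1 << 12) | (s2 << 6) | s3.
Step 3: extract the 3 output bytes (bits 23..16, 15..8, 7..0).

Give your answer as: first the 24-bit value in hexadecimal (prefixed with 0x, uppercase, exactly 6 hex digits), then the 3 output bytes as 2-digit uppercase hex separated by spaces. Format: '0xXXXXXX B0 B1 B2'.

Answer: 0x4956EC 49 56 EC

Derivation:
Sextets: S=18, V=21, b=27, s=44
24-bit: (18<<18) | (21<<12) | (27<<6) | 44
      = 0x480000 | 0x015000 | 0x0006C0 | 0x00002C
      = 0x4956EC
Bytes: (v>>16)&0xFF=49, (v>>8)&0xFF=56, v&0xFF=EC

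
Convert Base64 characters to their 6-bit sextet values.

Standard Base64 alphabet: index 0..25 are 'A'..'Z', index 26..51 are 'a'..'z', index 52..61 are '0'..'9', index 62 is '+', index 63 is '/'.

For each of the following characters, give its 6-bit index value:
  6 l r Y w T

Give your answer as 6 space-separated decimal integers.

Answer: 58 37 43 24 48 19

Derivation:
'6': 0..9 range, 52 + ord('6') − ord('0') = 58
'l': a..z range, 26 + ord('l') − ord('a') = 37
'r': a..z range, 26 + ord('r') − ord('a') = 43
'Y': A..Z range, ord('Y') − ord('A') = 24
'w': a..z range, 26 + ord('w') − ord('a') = 48
'T': A..Z range, ord('T') − ord('A') = 19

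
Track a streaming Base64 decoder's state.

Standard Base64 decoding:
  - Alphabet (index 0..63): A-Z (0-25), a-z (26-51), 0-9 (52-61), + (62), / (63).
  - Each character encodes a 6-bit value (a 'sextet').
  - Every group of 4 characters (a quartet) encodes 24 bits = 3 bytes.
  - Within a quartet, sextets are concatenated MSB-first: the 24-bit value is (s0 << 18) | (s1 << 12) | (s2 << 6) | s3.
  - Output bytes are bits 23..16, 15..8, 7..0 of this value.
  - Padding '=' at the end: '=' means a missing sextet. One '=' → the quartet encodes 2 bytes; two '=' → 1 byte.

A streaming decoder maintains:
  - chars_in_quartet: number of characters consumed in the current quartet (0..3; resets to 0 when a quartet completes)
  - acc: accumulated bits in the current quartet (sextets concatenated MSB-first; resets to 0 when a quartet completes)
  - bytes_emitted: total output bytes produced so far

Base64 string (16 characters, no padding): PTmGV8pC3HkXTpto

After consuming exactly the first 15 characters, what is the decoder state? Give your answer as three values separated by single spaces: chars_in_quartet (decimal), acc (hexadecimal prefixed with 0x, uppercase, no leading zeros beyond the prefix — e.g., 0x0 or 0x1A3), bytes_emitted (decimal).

Answer: 3 0x13A6D 9

Derivation:
After char 0 ('P'=15): chars_in_quartet=1 acc=0xF bytes_emitted=0
After char 1 ('T'=19): chars_in_quartet=2 acc=0x3D3 bytes_emitted=0
After char 2 ('m'=38): chars_in_quartet=3 acc=0xF4E6 bytes_emitted=0
After char 3 ('G'=6): chars_in_quartet=4 acc=0x3D3986 -> emit 3D 39 86, reset; bytes_emitted=3
After char 4 ('V'=21): chars_in_quartet=1 acc=0x15 bytes_emitted=3
After char 5 ('8'=60): chars_in_quartet=2 acc=0x57C bytes_emitted=3
After char 6 ('p'=41): chars_in_quartet=3 acc=0x15F29 bytes_emitted=3
After char 7 ('C'=2): chars_in_quartet=4 acc=0x57CA42 -> emit 57 CA 42, reset; bytes_emitted=6
After char 8 ('3'=55): chars_in_quartet=1 acc=0x37 bytes_emitted=6
After char 9 ('H'=7): chars_in_quartet=2 acc=0xDC7 bytes_emitted=6
After char 10 ('k'=36): chars_in_quartet=3 acc=0x371E4 bytes_emitted=6
After char 11 ('X'=23): chars_in_quartet=4 acc=0xDC7917 -> emit DC 79 17, reset; bytes_emitted=9
After char 12 ('T'=19): chars_in_quartet=1 acc=0x13 bytes_emitted=9
After char 13 ('p'=41): chars_in_quartet=2 acc=0x4E9 bytes_emitted=9
After char 14 ('t'=45): chars_in_quartet=3 acc=0x13A6D bytes_emitted=9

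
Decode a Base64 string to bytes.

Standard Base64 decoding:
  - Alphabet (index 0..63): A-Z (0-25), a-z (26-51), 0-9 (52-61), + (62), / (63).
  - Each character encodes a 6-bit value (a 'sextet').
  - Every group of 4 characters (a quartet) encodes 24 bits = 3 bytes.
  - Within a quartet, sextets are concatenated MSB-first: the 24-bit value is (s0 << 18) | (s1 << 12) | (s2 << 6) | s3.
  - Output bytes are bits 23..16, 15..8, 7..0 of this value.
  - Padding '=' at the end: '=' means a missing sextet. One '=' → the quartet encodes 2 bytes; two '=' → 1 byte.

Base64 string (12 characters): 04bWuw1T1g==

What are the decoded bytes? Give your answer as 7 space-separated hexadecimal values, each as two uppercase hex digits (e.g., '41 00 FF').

After char 0 ('0'=52): chars_in_quartet=1 acc=0x34 bytes_emitted=0
After char 1 ('4'=56): chars_in_quartet=2 acc=0xD38 bytes_emitted=0
After char 2 ('b'=27): chars_in_quartet=3 acc=0x34E1B bytes_emitted=0
After char 3 ('W'=22): chars_in_quartet=4 acc=0xD386D6 -> emit D3 86 D6, reset; bytes_emitted=3
After char 4 ('u'=46): chars_in_quartet=1 acc=0x2E bytes_emitted=3
After char 5 ('w'=48): chars_in_quartet=2 acc=0xBB0 bytes_emitted=3
After char 6 ('1'=53): chars_in_quartet=3 acc=0x2EC35 bytes_emitted=3
After char 7 ('T'=19): chars_in_quartet=4 acc=0xBB0D53 -> emit BB 0D 53, reset; bytes_emitted=6
After char 8 ('1'=53): chars_in_quartet=1 acc=0x35 bytes_emitted=6
After char 9 ('g'=32): chars_in_quartet=2 acc=0xD60 bytes_emitted=6
Padding '==': partial quartet acc=0xD60 -> emit D6; bytes_emitted=7

Answer: D3 86 D6 BB 0D 53 D6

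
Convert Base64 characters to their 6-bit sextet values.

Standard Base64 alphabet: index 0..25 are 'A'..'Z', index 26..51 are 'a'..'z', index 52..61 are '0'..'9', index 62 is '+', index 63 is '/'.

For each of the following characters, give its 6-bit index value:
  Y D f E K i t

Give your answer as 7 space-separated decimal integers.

Answer: 24 3 31 4 10 34 45

Derivation:
'Y': A..Z range, ord('Y') − ord('A') = 24
'D': A..Z range, ord('D') − ord('A') = 3
'f': a..z range, 26 + ord('f') − ord('a') = 31
'E': A..Z range, ord('E') − ord('A') = 4
'K': A..Z range, ord('K') − ord('A') = 10
'i': a..z range, 26 + ord('i') − ord('a') = 34
't': a..z range, 26 + ord('t') − ord('a') = 45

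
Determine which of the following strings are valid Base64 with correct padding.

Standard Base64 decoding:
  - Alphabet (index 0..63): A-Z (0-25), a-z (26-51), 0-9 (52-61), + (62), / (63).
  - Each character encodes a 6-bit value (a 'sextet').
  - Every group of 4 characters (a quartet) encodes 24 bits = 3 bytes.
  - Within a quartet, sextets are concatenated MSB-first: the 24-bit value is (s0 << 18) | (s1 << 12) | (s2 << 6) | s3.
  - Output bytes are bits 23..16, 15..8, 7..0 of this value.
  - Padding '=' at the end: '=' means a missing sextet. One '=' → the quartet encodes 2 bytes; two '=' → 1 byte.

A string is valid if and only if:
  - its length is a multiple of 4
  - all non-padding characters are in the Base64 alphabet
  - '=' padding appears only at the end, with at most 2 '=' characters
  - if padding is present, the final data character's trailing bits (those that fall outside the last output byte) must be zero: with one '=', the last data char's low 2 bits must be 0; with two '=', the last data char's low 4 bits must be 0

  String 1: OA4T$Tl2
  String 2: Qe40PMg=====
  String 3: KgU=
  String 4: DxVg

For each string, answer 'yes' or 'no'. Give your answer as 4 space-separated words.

Answer: no no yes yes

Derivation:
String 1: 'OA4T$Tl2' → invalid (bad char(s): ['$'])
String 2: 'Qe40PMg=====' → invalid (5 pad chars (max 2))
String 3: 'KgU=' → valid
String 4: 'DxVg' → valid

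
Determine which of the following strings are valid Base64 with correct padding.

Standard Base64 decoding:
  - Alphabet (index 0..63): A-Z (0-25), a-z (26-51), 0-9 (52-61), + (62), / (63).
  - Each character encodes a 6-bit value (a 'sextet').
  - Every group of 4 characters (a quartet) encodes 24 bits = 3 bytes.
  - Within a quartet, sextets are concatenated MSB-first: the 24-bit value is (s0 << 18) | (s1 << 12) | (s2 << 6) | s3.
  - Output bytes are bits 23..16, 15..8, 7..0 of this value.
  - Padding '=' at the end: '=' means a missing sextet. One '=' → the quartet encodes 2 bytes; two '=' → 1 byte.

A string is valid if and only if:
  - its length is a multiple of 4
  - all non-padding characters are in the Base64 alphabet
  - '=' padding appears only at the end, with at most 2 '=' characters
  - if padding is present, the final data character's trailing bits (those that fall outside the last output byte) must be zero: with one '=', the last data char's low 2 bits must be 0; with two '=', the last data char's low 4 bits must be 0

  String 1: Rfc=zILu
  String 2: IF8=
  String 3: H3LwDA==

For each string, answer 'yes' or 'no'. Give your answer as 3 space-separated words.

Answer: no yes yes

Derivation:
String 1: 'Rfc=zILu' → invalid (bad char(s): ['=']; '=' in middle)
String 2: 'IF8=' → valid
String 3: 'H3LwDA==' → valid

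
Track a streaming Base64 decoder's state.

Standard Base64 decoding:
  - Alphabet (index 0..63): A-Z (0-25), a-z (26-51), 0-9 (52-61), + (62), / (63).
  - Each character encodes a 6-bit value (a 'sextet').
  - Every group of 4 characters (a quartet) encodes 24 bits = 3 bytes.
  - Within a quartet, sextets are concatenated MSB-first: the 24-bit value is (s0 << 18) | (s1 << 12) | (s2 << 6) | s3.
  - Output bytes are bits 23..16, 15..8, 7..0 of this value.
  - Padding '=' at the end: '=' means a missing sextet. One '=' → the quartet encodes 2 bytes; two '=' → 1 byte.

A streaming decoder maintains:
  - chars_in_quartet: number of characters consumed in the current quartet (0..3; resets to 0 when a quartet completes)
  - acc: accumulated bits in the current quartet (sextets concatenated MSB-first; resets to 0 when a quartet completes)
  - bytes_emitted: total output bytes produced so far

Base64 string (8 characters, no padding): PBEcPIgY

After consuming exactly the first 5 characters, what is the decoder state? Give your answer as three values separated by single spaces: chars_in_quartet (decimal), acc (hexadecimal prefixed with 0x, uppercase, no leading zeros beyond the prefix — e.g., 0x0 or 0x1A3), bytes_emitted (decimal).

After char 0 ('P'=15): chars_in_quartet=1 acc=0xF bytes_emitted=0
After char 1 ('B'=1): chars_in_quartet=2 acc=0x3C1 bytes_emitted=0
After char 2 ('E'=4): chars_in_quartet=3 acc=0xF044 bytes_emitted=0
After char 3 ('c'=28): chars_in_quartet=4 acc=0x3C111C -> emit 3C 11 1C, reset; bytes_emitted=3
After char 4 ('P'=15): chars_in_quartet=1 acc=0xF bytes_emitted=3

Answer: 1 0xF 3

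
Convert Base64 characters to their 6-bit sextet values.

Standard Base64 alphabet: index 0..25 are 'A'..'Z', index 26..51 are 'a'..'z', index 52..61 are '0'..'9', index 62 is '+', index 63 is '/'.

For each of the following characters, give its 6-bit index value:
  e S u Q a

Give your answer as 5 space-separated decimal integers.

Answer: 30 18 46 16 26

Derivation:
'e': a..z range, 26 + ord('e') − ord('a') = 30
'S': A..Z range, ord('S') − ord('A') = 18
'u': a..z range, 26 + ord('u') − ord('a') = 46
'Q': A..Z range, ord('Q') − ord('A') = 16
'a': a..z range, 26 + ord('a') − ord('a') = 26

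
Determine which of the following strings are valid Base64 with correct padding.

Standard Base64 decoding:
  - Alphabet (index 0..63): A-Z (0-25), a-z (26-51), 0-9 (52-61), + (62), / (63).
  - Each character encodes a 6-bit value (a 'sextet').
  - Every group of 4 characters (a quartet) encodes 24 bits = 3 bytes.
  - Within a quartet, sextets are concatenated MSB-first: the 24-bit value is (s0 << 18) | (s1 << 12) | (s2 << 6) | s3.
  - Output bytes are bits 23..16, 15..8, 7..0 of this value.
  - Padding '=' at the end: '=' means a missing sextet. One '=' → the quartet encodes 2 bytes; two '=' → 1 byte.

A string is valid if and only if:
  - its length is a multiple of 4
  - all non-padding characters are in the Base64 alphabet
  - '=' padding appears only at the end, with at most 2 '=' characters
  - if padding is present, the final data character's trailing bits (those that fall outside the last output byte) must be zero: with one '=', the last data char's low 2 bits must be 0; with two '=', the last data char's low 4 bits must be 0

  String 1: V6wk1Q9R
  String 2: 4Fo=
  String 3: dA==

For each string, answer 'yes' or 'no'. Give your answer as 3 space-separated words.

Answer: yes yes yes

Derivation:
String 1: 'V6wk1Q9R' → valid
String 2: '4Fo=' → valid
String 3: 'dA==' → valid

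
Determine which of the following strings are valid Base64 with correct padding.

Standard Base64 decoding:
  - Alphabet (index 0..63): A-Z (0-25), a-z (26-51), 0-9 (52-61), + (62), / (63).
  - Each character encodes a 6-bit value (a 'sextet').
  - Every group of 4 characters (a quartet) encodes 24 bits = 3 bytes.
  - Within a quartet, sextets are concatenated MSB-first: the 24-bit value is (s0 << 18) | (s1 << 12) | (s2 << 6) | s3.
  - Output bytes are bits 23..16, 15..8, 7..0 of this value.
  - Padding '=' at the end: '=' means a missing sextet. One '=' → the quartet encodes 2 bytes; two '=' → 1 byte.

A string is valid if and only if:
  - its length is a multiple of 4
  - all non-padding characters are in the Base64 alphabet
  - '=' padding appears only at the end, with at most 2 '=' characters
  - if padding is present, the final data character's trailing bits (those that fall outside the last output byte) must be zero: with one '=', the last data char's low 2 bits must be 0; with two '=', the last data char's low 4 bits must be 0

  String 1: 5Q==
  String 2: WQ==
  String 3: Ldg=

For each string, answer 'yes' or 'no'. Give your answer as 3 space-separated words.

Answer: yes yes yes

Derivation:
String 1: '5Q==' → valid
String 2: 'WQ==' → valid
String 3: 'Ldg=' → valid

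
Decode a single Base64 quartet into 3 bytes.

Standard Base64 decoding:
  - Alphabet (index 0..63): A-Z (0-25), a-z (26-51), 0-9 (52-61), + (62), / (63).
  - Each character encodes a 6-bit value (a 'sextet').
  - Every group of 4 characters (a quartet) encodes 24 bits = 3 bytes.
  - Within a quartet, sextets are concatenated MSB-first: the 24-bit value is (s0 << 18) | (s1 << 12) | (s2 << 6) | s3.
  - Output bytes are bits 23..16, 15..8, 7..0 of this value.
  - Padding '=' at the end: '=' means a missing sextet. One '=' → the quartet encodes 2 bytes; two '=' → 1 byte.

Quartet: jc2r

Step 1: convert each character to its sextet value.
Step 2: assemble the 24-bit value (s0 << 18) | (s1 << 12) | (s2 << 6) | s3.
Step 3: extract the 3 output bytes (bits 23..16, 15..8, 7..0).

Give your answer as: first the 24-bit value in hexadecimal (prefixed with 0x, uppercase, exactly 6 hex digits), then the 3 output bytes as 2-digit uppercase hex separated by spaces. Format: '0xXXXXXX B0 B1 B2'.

Answer: 0x8DCDAB 8D CD AB

Derivation:
Sextets: j=35, c=28, 2=54, r=43
24-bit: (35<<18) | (28<<12) | (54<<6) | 43
      = 0x8C0000 | 0x01C000 | 0x000D80 | 0x00002B
      = 0x8DCDAB
Bytes: (v>>16)&0xFF=8D, (v>>8)&0xFF=CD, v&0xFF=AB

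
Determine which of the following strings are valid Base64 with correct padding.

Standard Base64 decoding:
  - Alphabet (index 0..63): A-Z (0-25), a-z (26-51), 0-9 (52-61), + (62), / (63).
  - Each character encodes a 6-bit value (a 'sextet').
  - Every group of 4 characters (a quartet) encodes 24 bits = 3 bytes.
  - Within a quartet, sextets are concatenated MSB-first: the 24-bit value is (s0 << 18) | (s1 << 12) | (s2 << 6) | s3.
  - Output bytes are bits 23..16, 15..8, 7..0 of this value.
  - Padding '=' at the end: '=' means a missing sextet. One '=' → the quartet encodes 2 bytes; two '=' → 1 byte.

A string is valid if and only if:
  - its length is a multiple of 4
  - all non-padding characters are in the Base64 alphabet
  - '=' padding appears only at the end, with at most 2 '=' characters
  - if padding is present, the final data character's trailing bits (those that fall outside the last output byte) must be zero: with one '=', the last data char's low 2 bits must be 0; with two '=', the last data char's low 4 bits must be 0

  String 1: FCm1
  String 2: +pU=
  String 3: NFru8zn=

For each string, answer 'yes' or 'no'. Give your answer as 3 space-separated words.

Answer: yes yes no

Derivation:
String 1: 'FCm1' → valid
String 2: '+pU=' → valid
String 3: 'NFru8zn=' → invalid (bad trailing bits)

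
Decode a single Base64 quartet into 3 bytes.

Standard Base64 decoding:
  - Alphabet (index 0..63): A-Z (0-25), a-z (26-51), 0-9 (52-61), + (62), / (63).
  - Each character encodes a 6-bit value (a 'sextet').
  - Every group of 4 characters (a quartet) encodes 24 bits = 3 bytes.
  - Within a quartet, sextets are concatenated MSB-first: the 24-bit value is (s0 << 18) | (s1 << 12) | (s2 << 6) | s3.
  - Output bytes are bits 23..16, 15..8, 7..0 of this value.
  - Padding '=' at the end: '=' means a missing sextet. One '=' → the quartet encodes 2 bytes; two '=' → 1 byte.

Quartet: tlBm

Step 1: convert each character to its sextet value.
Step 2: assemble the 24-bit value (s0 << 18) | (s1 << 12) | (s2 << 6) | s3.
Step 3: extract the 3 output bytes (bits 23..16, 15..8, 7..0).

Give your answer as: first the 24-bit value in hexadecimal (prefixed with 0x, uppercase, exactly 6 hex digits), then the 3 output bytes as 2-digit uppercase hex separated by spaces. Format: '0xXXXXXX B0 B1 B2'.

Sextets: t=45, l=37, B=1, m=38
24-bit: (45<<18) | (37<<12) | (1<<6) | 38
      = 0xB40000 | 0x025000 | 0x000040 | 0x000026
      = 0xB65066
Bytes: (v>>16)&0xFF=B6, (v>>8)&0xFF=50, v&0xFF=66

Answer: 0xB65066 B6 50 66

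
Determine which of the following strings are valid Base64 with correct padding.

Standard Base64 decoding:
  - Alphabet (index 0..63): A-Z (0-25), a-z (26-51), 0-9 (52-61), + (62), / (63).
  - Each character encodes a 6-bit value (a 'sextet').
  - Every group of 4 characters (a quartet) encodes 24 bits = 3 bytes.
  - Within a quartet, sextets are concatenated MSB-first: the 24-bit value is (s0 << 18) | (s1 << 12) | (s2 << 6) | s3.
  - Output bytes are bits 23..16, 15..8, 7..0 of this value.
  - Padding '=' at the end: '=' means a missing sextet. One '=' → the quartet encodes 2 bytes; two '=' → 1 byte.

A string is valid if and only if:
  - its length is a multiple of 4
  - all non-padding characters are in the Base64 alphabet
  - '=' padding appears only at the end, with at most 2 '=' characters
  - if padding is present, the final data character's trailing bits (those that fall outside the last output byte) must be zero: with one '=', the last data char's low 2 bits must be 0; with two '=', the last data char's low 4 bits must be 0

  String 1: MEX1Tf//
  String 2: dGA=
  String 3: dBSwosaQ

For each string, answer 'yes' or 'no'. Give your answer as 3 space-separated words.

Answer: yes yes yes

Derivation:
String 1: 'MEX1Tf//' → valid
String 2: 'dGA=' → valid
String 3: 'dBSwosaQ' → valid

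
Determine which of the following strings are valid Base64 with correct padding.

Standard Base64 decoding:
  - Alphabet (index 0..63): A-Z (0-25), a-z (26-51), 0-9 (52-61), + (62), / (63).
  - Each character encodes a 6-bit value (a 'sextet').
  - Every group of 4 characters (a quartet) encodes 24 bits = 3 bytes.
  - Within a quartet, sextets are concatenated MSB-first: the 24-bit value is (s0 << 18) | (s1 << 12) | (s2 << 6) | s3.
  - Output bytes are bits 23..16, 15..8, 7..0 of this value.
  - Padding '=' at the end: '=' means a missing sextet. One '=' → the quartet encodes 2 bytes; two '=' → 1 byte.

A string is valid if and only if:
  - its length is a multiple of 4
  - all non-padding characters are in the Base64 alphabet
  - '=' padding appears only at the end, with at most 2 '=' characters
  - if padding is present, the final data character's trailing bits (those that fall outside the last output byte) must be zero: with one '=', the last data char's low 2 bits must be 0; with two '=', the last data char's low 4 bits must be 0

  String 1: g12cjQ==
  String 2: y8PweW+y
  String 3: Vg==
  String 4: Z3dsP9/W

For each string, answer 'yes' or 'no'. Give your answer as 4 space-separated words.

Answer: yes yes yes yes

Derivation:
String 1: 'g12cjQ==' → valid
String 2: 'y8PweW+y' → valid
String 3: 'Vg==' → valid
String 4: 'Z3dsP9/W' → valid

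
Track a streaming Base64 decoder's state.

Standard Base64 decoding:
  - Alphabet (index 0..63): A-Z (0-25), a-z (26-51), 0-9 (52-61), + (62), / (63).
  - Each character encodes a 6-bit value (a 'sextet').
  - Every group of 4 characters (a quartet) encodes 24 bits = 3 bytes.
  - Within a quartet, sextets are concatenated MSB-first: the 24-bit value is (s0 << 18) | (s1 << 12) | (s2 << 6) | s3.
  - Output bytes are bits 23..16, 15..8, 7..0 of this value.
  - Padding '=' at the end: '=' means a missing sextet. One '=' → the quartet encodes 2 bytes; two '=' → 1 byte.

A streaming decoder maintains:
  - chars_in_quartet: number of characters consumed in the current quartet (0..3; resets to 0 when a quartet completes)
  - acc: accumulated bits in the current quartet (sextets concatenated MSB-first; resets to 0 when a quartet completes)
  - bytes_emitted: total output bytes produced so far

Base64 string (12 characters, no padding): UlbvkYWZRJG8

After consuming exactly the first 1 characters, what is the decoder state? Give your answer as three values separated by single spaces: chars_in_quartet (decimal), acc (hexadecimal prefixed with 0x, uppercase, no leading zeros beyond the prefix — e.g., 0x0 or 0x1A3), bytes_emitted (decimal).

Answer: 1 0x14 0

Derivation:
After char 0 ('U'=20): chars_in_quartet=1 acc=0x14 bytes_emitted=0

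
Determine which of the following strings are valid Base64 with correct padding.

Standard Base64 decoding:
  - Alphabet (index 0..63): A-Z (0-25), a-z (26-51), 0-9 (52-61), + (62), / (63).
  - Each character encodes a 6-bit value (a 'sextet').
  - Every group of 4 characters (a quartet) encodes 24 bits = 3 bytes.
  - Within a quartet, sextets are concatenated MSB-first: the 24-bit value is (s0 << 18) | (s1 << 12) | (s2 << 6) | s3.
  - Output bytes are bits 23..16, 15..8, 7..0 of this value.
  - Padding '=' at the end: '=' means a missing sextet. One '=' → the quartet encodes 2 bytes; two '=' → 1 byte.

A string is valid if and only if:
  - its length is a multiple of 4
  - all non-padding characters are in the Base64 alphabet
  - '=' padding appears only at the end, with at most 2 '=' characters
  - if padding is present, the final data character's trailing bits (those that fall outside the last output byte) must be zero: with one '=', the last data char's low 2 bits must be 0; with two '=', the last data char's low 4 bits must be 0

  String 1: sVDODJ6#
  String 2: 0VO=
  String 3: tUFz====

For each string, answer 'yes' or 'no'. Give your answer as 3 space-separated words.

Answer: no no no

Derivation:
String 1: 'sVDODJ6#' → invalid (bad char(s): ['#'])
String 2: '0VO=' → invalid (bad trailing bits)
String 3: 'tUFz====' → invalid (4 pad chars (max 2))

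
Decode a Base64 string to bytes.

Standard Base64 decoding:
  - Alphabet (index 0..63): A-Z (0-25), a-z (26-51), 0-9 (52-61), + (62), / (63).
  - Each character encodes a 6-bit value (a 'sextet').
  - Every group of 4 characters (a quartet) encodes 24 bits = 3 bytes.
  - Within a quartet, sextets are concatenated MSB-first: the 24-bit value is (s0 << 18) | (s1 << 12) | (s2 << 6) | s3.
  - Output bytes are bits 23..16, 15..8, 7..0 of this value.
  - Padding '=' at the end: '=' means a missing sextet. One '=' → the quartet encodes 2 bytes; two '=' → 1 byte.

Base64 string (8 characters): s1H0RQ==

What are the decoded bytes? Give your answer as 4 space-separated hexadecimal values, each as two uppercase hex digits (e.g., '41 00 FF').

Answer: B3 51 F4 45

Derivation:
After char 0 ('s'=44): chars_in_quartet=1 acc=0x2C bytes_emitted=0
After char 1 ('1'=53): chars_in_quartet=2 acc=0xB35 bytes_emitted=0
After char 2 ('H'=7): chars_in_quartet=3 acc=0x2CD47 bytes_emitted=0
After char 3 ('0'=52): chars_in_quartet=4 acc=0xB351F4 -> emit B3 51 F4, reset; bytes_emitted=3
After char 4 ('R'=17): chars_in_quartet=1 acc=0x11 bytes_emitted=3
After char 5 ('Q'=16): chars_in_quartet=2 acc=0x450 bytes_emitted=3
Padding '==': partial quartet acc=0x450 -> emit 45; bytes_emitted=4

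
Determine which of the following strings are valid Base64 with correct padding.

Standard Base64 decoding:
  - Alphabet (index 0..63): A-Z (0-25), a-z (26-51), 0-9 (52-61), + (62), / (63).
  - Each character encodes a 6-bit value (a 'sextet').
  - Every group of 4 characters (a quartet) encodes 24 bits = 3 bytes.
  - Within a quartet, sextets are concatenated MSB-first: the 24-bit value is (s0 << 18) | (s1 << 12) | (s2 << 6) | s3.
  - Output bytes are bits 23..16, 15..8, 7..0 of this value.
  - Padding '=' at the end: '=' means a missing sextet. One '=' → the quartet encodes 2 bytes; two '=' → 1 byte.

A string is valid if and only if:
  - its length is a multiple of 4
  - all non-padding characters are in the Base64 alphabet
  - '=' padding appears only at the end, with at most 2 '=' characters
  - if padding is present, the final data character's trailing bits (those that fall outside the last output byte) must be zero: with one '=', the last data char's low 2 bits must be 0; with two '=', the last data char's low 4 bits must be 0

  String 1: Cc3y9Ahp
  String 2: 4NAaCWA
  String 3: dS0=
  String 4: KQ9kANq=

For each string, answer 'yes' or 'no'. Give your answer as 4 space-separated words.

String 1: 'Cc3y9Ahp' → valid
String 2: '4NAaCWA' → invalid (len=7 not mult of 4)
String 3: 'dS0=' → valid
String 4: 'KQ9kANq=' → invalid (bad trailing bits)

Answer: yes no yes no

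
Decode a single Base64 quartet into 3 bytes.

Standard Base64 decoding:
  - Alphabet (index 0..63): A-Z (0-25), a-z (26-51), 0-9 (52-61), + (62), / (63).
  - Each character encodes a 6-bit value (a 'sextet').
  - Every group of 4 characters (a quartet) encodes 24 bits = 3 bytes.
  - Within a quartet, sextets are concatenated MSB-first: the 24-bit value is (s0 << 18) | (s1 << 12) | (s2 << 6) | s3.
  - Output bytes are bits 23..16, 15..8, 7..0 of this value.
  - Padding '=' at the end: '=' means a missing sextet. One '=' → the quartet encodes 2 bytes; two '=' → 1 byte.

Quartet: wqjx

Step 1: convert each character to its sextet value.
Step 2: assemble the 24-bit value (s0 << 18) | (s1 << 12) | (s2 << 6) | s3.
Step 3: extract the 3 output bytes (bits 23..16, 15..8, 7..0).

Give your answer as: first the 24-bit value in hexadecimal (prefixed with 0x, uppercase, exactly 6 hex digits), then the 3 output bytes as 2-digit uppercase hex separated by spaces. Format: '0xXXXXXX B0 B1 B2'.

Sextets: w=48, q=42, j=35, x=49
24-bit: (48<<18) | (42<<12) | (35<<6) | 49
      = 0xC00000 | 0x02A000 | 0x0008C0 | 0x000031
      = 0xC2A8F1
Bytes: (v>>16)&0xFF=C2, (v>>8)&0xFF=A8, v&0xFF=F1

Answer: 0xC2A8F1 C2 A8 F1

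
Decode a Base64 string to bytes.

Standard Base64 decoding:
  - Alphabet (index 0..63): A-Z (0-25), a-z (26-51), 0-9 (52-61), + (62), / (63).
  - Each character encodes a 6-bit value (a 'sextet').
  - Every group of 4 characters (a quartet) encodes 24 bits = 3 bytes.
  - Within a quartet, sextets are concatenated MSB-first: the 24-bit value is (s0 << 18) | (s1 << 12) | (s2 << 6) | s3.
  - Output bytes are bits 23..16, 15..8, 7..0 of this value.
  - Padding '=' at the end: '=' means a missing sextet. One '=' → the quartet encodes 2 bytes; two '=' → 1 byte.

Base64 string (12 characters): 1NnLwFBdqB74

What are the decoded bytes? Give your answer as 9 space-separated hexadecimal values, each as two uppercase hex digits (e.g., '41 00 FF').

Answer: D4 D9 CB C0 50 5D A8 1E F8

Derivation:
After char 0 ('1'=53): chars_in_quartet=1 acc=0x35 bytes_emitted=0
After char 1 ('N'=13): chars_in_quartet=2 acc=0xD4D bytes_emitted=0
After char 2 ('n'=39): chars_in_quartet=3 acc=0x35367 bytes_emitted=0
After char 3 ('L'=11): chars_in_quartet=4 acc=0xD4D9CB -> emit D4 D9 CB, reset; bytes_emitted=3
After char 4 ('w'=48): chars_in_quartet=1 acc=0x30 bytes_emitted=3
After char 5 ('F'=5): chars_in_quartet=2 acc=0xC05 bytes_emitted=3
After char 6 ('B'=1): chars_in_quartet=3 acc=0x30141 bytes_emitted=3
After char 7 ('d'=29): chars_in_quartet=4 acc=0xC0505D -> emit C0 50 5D, reset; bytes_emitted=6
After char 8 ('q'=42): chars_in_quartet=1 acc=0x2A bytes_emitted=6
After char 9 ('B'=1): chars_in_quartet=2 acc=0xA81 bytes_emitted=6
After char 10 ('7'=59): chars_in_quartet=3 acc=0x2A07B bytes_emitted=6
After char 11 ('4'=56): chars_in_quartet=4 acc=0xA81EF8 -> emit A8 1E F8, reset; bytes_emitted=9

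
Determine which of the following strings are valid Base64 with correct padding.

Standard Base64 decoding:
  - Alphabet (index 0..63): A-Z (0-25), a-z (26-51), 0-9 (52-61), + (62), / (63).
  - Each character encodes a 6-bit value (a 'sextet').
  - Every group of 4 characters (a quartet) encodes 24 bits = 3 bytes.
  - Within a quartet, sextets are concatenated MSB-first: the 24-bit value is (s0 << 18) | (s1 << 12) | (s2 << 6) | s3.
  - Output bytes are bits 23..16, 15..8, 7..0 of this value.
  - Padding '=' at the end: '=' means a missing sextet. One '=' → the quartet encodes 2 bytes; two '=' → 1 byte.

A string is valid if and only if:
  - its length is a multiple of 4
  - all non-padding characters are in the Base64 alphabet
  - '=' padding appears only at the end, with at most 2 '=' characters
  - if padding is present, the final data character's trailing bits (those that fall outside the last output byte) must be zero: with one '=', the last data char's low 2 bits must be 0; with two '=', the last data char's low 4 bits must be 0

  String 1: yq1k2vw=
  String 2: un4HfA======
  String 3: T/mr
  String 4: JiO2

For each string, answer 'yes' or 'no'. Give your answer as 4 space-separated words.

String 1: 'yq1k2vw=' → valid
String 2: 'un4HfA======' → invalid (6 pad chars (max 2))
String 3: 'T/mr' → valid
String 4: 'JiO2' → valid

Answer: yes no yes yes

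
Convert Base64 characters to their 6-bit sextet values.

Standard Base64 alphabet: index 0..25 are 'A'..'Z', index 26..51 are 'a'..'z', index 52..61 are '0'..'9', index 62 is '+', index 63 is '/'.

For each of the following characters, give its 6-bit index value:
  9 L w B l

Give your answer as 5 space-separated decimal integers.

'9': 0..9 range, 52 + ord('9') − ord('0') = 61
'L': A..Z range, ord('L') − ord('A') = 11
'w': a..z range, 26 + ord('w') − ord('a') = 48
'B': A..Z range, ord('B') − ord('A') = 1
'l': a..z range, 26 + ord('l') − ord('a') = 37

Answer: 61 11 48 1 37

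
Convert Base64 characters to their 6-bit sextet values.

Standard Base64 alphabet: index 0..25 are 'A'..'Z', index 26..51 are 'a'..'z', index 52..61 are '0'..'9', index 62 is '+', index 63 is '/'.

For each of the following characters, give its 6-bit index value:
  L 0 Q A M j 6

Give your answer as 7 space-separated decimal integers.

Answer: 11 52 16 0 12 35 58

Derivation:
'L': A..Z range, ord('L') − ord('A') = 11
'0': 0..9 range, 52 + ord('0') − ord('0') = 52
'Q': A..Z range, ord('Q') − ord('A') = 16
'A': A..Z range, ord('A') − ord('A') = 0
'M': A..Z range, ord('M') − ord('A') = 12
'j': a..z range, 26 + ord('j') − ord('a') = 35
'6': 0..9 range, 52 + ord('6') − ord('0') = 58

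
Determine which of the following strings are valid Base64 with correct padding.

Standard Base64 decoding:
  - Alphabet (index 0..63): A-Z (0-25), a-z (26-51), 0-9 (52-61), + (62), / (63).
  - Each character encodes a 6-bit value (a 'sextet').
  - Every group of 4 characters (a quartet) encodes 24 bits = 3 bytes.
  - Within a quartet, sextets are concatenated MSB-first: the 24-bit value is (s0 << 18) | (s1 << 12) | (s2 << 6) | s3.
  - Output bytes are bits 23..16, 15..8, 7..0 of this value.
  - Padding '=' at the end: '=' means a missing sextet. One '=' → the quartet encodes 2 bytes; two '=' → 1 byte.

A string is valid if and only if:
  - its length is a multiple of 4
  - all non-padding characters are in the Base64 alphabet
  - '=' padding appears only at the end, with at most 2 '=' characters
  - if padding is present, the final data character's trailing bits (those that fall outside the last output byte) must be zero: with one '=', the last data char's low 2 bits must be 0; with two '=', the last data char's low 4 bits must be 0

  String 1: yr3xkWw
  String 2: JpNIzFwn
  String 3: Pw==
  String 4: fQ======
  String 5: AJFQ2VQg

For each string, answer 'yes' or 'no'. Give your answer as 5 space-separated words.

String 1: 'yr3xkWw' → invalid (len=7 not mult of 4)
String 2: 'JpNIzFwn' → valid
String 3: 'Pw==' → valid
String 4: 'fQ======' → invalid (6 pad chars (max 2))
String 5: 'AJFQ2VQg' → valid

Answer: no yes yes no yes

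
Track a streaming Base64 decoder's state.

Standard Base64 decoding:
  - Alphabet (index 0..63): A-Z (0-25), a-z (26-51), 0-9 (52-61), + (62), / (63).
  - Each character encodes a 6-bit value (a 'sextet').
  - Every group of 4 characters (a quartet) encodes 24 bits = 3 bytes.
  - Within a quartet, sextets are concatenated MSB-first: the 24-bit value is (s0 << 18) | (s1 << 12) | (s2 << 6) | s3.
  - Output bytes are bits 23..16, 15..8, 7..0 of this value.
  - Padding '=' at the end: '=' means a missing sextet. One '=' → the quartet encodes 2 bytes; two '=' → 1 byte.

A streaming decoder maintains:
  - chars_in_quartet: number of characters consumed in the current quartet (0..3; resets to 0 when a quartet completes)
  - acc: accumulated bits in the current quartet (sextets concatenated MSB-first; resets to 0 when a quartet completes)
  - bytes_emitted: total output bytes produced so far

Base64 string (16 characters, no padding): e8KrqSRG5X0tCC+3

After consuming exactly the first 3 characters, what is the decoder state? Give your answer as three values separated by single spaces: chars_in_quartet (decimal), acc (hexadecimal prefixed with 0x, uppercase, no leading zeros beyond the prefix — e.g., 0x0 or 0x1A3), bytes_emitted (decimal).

Answer: 3 0x1EF0A 0

Derivation:
After char 0 ('e'=30): chars_in_quartet=1 acc=0x1E bytes_emitted=0
After char 1 ('8'=60): chars_in_quartet=2 acc=0x7BC bytes_emitted=0
After char 2 ('K'=10): chars_in_quartet=3 acc=0x1EF0A bytes_emitted=0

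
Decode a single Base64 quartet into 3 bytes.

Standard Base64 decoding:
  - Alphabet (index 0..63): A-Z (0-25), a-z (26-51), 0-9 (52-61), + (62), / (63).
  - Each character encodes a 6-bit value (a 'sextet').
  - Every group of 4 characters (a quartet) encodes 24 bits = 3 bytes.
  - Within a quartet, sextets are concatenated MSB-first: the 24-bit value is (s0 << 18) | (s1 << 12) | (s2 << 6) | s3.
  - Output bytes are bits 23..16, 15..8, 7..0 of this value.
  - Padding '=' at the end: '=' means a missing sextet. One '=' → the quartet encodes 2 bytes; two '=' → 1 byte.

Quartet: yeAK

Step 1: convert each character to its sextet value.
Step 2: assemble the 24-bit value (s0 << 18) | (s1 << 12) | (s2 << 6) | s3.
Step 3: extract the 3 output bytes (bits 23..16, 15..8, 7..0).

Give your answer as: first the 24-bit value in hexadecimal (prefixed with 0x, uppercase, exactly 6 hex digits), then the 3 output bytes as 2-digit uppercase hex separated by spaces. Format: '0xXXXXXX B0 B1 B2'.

Answer: 0xC9E00A C9 E0 0A

Derivation:
Sextets: y=50, e=30, A=0, K=10
24-bit: (50<<18) | (30<<12) | (0<<6) | 10
      = 0xC80000 | 0x01E000 | 0x000000 | 0x00000A
      = 0xC9E00A
Bytes: (v>>16)&0xFF=C9, (v>>8)&0xFF=E0, v&0xFF=0A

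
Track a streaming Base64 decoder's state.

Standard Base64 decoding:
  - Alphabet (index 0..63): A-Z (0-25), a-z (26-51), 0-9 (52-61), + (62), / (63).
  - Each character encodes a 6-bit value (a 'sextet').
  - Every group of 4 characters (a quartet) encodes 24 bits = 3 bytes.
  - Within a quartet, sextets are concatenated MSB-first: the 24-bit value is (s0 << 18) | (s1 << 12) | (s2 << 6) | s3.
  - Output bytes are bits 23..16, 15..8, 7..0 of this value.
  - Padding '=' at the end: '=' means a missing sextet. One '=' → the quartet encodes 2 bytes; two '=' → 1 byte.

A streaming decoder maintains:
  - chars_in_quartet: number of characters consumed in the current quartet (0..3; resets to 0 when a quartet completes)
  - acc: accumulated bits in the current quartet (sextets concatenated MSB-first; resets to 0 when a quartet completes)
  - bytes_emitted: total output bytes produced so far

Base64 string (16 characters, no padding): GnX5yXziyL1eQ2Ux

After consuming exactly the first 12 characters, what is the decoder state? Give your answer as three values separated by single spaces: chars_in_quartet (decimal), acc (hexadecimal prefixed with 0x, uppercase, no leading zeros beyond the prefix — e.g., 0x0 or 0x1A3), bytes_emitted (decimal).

Answer: 0 0x0 9

Derivation:
After char 0 ('G'=6): chars_in_quartet=1 acc=0x6 bytes_emitted=0
After char 1 ('n'=39): chars_in_quartet=2 acc=0x1A7 bytes_emitted=0
After char 2 ('X'=23): chars_in_quartet=3 acc=0x69D7 bytes_emitted=0
After char 3 ('5'=57): chars_in_quartet=4 acc=0x1A75F9 -> emit 1A 75 F9, reset; bytes_emitted=3
After char 4 ('y'=50): chars_in_quartet=1 acc=0x32 bytes_emitted=3
After char 5 ('X'=23): chars_in_quartet=2 acc=0xC97 bytes_emitted=3
After char 6 ('z'=51): chars_in_quartet=3 acc=0x325F3 bytes_emitted=3
After char 7 ('i'=34): chars_in_quartet=4 acc=0xC97CE2 -> emit C9 7C E2, reset; bytes_emitted=6
After char 8 ('y'=50): chars_in_quartet=1 acc=0x32 bytes_emitted=6
After char 9 ('L'=11): chars_in_quartet=2 acc=0xC8B bytes_emitted=6
After char 10 ('1'=53): chars_in_quartet=3 acc=0x322F5 bytes_emitted=6
After char 11 ('e'=30): chars_in_quartet=4 acc=0xC8BD5E -> emit C8 BD 5E, reset; bytes_emitted=9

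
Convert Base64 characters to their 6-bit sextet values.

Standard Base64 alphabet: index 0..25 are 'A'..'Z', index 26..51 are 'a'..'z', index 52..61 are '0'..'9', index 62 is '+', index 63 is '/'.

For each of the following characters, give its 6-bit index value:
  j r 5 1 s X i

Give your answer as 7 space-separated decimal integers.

'j': a..z range, 26 + ord('j') − ord('a') = 35
'r': a..z range, 26 + ord('r') − ord('a') = 43
'5': 0..9 range, 52 + ord('5') − ord('0') = 57
'1': 0..9 range, 52 + ord('1') − ord('0') = 53
's': a..z range, 26 + ord('s') − ord('a') = 44
'X': A..Z range, ord('X') − ord('A') = 23
'i': a..z range, 26 + ord('i') − ord('a') = 34

Answer: 35 43 57 53 44 23 34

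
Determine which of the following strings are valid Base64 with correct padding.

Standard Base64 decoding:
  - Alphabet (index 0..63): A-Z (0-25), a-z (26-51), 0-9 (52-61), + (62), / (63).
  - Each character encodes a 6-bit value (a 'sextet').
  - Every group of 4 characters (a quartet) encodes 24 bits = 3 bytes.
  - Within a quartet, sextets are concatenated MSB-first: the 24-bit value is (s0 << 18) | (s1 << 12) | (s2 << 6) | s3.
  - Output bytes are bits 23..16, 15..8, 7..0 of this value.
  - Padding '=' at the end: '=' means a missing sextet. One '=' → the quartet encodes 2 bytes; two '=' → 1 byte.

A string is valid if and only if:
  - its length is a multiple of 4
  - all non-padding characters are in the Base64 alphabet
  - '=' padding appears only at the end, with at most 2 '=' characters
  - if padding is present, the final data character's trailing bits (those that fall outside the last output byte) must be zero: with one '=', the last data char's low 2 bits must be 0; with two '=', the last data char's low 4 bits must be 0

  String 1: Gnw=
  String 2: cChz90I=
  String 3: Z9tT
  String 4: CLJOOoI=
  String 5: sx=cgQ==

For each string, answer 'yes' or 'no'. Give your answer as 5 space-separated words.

String 1: 'Gnw=' → valid
String 2: 'cChz90I=' → valid
String 3: 'Z9tT' → valid
String 4: 'CLJOOoI=' → valid
String 5: 'sx=cgQ==' → invalid (bad char(s): ['=']; '=' in middle)

Answer: yes yes yes yes no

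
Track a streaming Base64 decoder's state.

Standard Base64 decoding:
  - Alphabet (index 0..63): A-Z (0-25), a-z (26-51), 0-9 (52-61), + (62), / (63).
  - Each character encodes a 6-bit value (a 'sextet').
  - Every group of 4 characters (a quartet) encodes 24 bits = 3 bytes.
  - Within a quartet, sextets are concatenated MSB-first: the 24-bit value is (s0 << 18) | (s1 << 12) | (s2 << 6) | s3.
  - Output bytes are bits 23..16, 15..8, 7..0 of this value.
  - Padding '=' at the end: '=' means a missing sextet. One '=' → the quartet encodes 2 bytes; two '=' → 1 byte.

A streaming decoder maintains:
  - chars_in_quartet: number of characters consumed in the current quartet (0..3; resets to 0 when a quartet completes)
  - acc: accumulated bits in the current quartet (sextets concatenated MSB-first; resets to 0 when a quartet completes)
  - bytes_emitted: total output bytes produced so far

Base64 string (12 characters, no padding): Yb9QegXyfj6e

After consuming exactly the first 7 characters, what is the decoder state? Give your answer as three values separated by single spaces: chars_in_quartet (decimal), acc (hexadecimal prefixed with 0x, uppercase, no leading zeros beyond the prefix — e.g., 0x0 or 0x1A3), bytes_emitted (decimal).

After char 0 ('Y'=24): chars_in_quartet=1 acc=0x18 bytes_emitted=0
After char 1 ('b'=27): chars_in_quartet=2 acc=0x61B bytes_emitted=0
After char 2 ('9'=61): chars_in_quartet=3 acc=0x186FD bytes_emitted=0
After char 3 ('Q'=16): chars_in_quartet=4 acc=0x61BF50 -> emit 61 BF 50, reset; bytes_emitted=3
After char 4 ('e'=30): chars_in_quartet=1 acc=0x1E bytes_emitted=3
After char 5 ('g'=32): chars_in_quartet=2 acc=0x7A0 bytes_emitted=3
After char 6 ('X'=23): chars_in_quartet=3 acc=0x1E817 bytes_emitted=3

Answer: 3 0x1E817 3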